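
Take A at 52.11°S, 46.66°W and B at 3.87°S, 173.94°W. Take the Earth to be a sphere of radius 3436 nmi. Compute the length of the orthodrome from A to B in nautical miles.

6509 nmi

cos σ = sin φ₁ sin φ₂ + cos φ₁ cos φ₂ cos Δλ
      = sin(-52.11°)sin(-3.87°) + cos(-52.11°)cos(-3.87°)cos(-127.28°) = -0.3179
σ = 108.535° → d = Rσ = 3436·1.89429 = 6509 nmi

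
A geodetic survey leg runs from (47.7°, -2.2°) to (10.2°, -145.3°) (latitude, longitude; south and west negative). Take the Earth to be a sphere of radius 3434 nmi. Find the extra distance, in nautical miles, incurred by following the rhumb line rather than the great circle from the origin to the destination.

Great circle: cos σ = sin φ₁ sin φ₂ + cos φ₁ cos φ₂ cos Δλ,  σ = 1.9809 rad → d_gc = 6802.4 nmi
Rhumb line: Δψ = -0.7707, q = Δφ/Δψ = 0.8492, d_rh = R√(Δφ²+q²Δλ²) = 7622.5 nmi
Excess = 7622.5 − 6802.4 = 820.1 ≈ 820 nmi

820 nmi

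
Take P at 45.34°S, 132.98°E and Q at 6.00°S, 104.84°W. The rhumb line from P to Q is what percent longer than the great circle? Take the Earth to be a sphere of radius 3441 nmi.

Great circle: σ = 1.8733 rad → d_gc = Rσ = 6446.2 nmi
Rhumb: Δφ = +0.6866, Δλ = +2.1324, Δψ = +0.7849, q = Δφ/Δψ = 0.8748 → d_rh = R√(Δφ²+q²Δλ²) = 6840.1 nmi
Excess = (6840.1 − 6446.2) / 6446.2 = 393.9 / 6446.2 = 6.11% ≈ 6.1%

6.1%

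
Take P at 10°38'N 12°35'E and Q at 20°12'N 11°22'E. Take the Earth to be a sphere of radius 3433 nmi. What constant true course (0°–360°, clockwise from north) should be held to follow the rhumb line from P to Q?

Δψ = ln[tan(π/4+φ₂/2)/tan(π/4+φ₁/2)] = +0.1734
Δλ = -0.0212 rad (taken the short way round)
course = atan2(Δλ, Δψ) = 353.02°

353.0°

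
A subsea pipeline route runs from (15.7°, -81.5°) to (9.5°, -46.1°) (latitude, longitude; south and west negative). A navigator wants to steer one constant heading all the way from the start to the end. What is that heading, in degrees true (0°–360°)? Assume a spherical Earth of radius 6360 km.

100.2°

Δψ = ln[tan(π/4+φ₂/2)/tan(π/4+φ₁/2)] = -0.1109
Δλ = +0.6178 rad (taken the short way round)
course = atan2(Δλ, Δψ) = 100.18°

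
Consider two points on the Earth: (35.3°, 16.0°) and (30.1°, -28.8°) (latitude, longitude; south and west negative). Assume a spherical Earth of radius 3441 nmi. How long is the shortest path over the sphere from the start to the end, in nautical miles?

cos σ = sin φ₁ sin φ₂ + cos φ₁ cos φ₂ cos Δλ
      = sin(35.30°)sin(30.10°) + cos(35.30°)cos(30.10°)cos(-44.80°) = 0.7908
σ = 37.738° → d = Rσ = 3441·0.65865 = 2266 nmi

2266 nmi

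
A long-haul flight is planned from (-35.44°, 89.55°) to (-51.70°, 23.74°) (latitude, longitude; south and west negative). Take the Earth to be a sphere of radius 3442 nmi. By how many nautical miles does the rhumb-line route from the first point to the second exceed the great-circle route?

84 nmi

Great circle: cos σ = sin φ₁ sin φ₂ + cos φ₁ cos φ₂ cos Δλ,  σ = 0.8474 rad → d_gc = 2916.6 nmi
Rhumb line: Δψ = -0.3954, q = Δφ/Δψ = 0.7176, d_rh = R√(Δφ²+q²Δλ²) = 3000.6 nmi
Excess = 3000.6 − 2916.6 = 84.0 ≈ 84 nmi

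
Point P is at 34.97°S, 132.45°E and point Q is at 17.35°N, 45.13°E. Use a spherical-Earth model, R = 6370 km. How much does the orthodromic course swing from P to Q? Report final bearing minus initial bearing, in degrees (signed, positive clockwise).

Initial bearing θ₁ = atan2(sin Δλ cos φ₂, cos φ₁ sin φ₂ − sin φ₁ cos φ₂ cos Δλ) = 285.81°
Final bearing θ₂ = (initial bearing from the destination back to the start) + 180° = 304.31°
Δθ = θ₂ − θ₁ = +18.5°

+18.5°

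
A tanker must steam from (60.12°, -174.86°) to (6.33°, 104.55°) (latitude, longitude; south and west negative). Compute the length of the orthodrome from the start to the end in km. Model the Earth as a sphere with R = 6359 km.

8860 km

Haversine: a = sin²(Δφ/2)+cos φ₁ cos φ₂ sin²(Δλ/2) = 0.41172;  σ = 2·atan2(√a,√(1−a))
σ = 79.831° → d = Rσ = 6359·1.39331 = 8860 km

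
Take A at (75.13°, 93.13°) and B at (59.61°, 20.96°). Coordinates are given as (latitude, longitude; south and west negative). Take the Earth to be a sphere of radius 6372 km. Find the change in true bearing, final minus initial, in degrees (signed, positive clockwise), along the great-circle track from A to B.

-68.3°

At departure: θ₁ = atan2(sin Δλ cos φ₂, cos φ₁ sin φ₂ − sin φ₁ cos φ₂ cos Δλ) = 278.46°
At arrival: θ₂ = atan2(sin Δλ cos φ₁, −cos φ₂ sin φ₁ + sin φ₂ cos φ₁ cos Δλ) = 210.12°
Δθ = θ₂ − θ₁ = -68.3°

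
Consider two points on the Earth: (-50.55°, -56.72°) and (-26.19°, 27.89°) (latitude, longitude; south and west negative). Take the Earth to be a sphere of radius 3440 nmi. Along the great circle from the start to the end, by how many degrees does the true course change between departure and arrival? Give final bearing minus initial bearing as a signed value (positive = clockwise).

Initial bearing θ₁ = atan2(sin Δλ cos φ₂, cos φ₁ sin φ₂ − sin φ₁ cos φ₂ cos Δλ) = 103.55°
Final bearing θ₂ = (initial bearing from the destination back to the start) + 180° = 43.50°
Δθ = θ₂ − θ₁ = -60.1°

-60.1°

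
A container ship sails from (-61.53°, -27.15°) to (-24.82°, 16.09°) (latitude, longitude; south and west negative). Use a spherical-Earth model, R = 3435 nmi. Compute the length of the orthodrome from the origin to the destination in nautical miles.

Haversine: a = sin²(Δφ/2)+cos φ₁ cos φ₂ sin²(Δλ/2) = 0.15790;  σ = 2·atan2(√a,√(1−a))
σ = 46.827° → d = Rσ = 3435·0.81729 = 2807 nmi

2807 nmi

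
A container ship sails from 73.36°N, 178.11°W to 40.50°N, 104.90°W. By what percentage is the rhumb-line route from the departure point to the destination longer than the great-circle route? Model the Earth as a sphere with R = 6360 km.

Great circle: σ = 0.8160 rad → d_gc = Rσ = 5189.7 km
Rhumb: Δφ = -0.5735, Δλ = +1.2778, Δψ = -1.1482, q = Δφ/Δψ = 0.4995 → d_rh = R√(Δφ²+q²Δλ²) = 5457.3 km
Excess = (5457.3 − 5189.7) / 5189.7 = 267.6 / 5189.7 = 5.16% ≈ 5.2%

5.2%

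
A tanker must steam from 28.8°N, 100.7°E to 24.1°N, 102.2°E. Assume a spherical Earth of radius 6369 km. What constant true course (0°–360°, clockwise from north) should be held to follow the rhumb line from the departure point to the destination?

164.1°

Meridional parts: M(φ₁)=+0.5253, M(φ₂)=+0.4336 → ΔM = -0.0917;  Δλ = +0.0262 rad
tan C = Δλ / ΔM = -0.2856 → C = 164.06°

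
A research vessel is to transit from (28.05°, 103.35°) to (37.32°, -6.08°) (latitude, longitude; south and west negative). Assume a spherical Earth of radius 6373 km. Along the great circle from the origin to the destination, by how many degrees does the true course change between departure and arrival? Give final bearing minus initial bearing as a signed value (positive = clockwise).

-74.9°

Initial bearing θ₁ = atan2(sin Δλ cos φ₂, cos φ₁ sin φ₂ − sin φ₁ cos φ₂ cos Δλ) = 311.33°
Final bearing θ₂ = (initial bearing from the destination back to the start) + 180° = 236.45°
Δθ = θ₂ − θ₁ = -74.9°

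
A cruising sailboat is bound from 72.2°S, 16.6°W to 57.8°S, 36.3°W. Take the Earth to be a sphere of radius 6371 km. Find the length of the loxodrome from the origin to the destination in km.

Δψ = ln[tan(π/4+φ₂/2)/tan(π/4+φ₁/2)] = +0.6115;  Δφ = +0.2513 rad,  Δλ = -0.3438 rad
q = Δφ/Δψ = 0.4110
d = R·√(Δφ² + q²Δλ²) = 6371·0.28833 = 1837 km

1837 km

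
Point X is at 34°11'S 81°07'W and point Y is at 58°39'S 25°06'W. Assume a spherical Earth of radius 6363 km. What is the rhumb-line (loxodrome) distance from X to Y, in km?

4987 km

Δψ = ln[tan(π/4+φ₂/2)/tan(π/4+φ₁/2)] = -0.6352;  Δφ = -0.4270 rad,  Δλ = +0.9777 rad
q = Δφ/Δψ = 0.6722
d = R·√(Δφ² + q²Δλ²) = 6363·0.78376 = 4987 km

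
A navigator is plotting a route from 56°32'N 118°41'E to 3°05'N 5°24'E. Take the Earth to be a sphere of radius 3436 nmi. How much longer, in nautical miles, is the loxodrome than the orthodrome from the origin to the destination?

390 nmi

Great circle: cos σ = sin φ₁ sin φ₂ + cos φ₁ cos φ₂ cos Δλ,  σ = 1.7445 rad → d_gc = 5994.0 nmi
Rhumb line: Δψ = -1.1480, q = Δφ/Δψ = 0.8126, d_rh = R√(Δφ²+q²Δλ²) = 6383.7 nmi
Excess = 6383.7 − 5994.0 = 389.7 ≈ 390 nmi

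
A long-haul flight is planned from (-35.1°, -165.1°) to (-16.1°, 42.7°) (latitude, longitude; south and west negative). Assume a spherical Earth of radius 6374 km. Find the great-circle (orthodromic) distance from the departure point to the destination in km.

Haversine: a = sin²(Δφ/2)+cos φ₁ cos φ₂ sin²(Δλ/2) = 0.76794;  σ = 2·atan2(√a,√(1−a))
σ = 122.403° → d = Rσ = 6374·2.13634 = 13617 km

13617 km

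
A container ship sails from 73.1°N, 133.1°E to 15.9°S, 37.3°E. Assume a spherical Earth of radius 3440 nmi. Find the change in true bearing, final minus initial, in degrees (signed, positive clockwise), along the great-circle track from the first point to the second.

At departure: θ₁ = atan2(sin Δλ cos φ₂, cos φ₁ sin φ₂ − sin φ₁ cos φ₂ cos Δλ) = 270.80°
At arrival: θ₂ = atan2(sin Δλ cos φ₁, −cos φ₂ sin φ₁ + sin φ₂ cos φ₁ cos Δλ) = 197.59°
Δθ = θ₂ − θ₁ = -73.2°

-73.2°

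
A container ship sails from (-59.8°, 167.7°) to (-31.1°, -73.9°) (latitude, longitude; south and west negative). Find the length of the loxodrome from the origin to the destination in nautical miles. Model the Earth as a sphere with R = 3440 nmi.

5121 nmi

Rhumb course C = atan2(Δλ, Δψ) with Δψ = ln[tan(π/4+φ₂/2)/tan(π/4+φ₁/2)] = +0.7384, Δλ = +2.0665 → C = 70.34°
d = R·|Δφ| / |cos C| = 3440·0.50091 / 0.33649 = 5121 nmi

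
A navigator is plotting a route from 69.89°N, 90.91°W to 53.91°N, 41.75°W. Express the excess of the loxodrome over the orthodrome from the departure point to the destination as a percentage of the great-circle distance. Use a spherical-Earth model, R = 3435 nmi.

2.5%

Great circle: σ = 0.4707 rad → d_gc = Rσ = 1616.7 nmi
Rhumb: Δφ = -0.2789, Δλ = +0.8580, Δψ = -0.6083, q = Δφ/Δψ = 0.4585 → d_rh = R√(Δφ²+q²Δλ²) = 1656.4 nmi
Excess = (1656.4 − 1616.7) / 1616.7 = 39.7 / 1616.7 = 2.46% ≈ 2.5%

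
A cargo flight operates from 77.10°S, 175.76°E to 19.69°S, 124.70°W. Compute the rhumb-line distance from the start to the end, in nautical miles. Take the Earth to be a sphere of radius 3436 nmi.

3960 nmi

Δψ = ln[tan(π/4+φ₂/2)/tan(π/4+φ₁/2)] = +1.8293;  Δφ = +1.0020 rad,  Δλ = +1.0392 rad
q = Δφ/Δψ = 0.5478
d = R·√(Δφ² + q²Δλ²) = 3436·1.15238 = 3960 nmi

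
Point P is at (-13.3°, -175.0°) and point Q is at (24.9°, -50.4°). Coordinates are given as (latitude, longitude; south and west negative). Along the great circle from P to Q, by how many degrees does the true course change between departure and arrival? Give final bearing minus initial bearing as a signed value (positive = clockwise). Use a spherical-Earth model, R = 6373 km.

At departure: θ₁ = atan2(sin Δλ cos φ₂, cos φ₁ sin φ₂ − sin φ₁ cos φ₂ cos Δλ) = 68.69°
At arrival: θ₂ = atan2(sin Δλ cos φ₁, −cos φ₂ sin φ₁ + sin φ₂ cos φ₁ cos Δλ) = 91.72°
Δθ = θ₂ − θ₁ = +23.0°

+23.0°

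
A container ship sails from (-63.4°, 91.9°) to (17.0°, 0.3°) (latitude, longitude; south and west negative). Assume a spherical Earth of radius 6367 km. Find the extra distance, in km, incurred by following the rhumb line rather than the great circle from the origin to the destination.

358 km

Great circle: cos σ = sin φ₁ sin φ₂ + cos φ₁ cos φ₂ cos Δλ,  σ = 1.8477 rad → d_gc = 11764.3 km
Rhumb line: Δψ = +1.7434, q = Δφ/Δψ = 0.8049, d_rh = R√(Δφ²+q²Δλ²) = 12122.2 km
Excess = 12122.2 − 11764.3 = 357.9 ≈ 358 km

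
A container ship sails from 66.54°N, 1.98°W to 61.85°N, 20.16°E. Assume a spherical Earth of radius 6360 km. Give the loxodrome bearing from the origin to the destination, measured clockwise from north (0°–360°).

Meridional parts: M(φ₁)=+1.5720, M(φ₂)=+1.3834 → ΔM = -0.1885;  Δλ = +0.3864 rad
tan C = Δλ / ΔM = -2.0495 → C = 116.01°

116.0°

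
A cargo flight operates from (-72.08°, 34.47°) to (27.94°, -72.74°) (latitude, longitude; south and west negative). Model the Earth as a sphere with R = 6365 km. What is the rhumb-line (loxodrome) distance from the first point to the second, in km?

Δψ = ln[tan(π/4+φ₂/2)/tan(π/4+φ₁/2)] = +2.3555;  Δφ = +1.7457 rad,  Δλ = -1.8712 rad
q = Δφ/Δψ = 0.7411
d = R·√(Δφ² + q²Δλ²) = 6365·2.22946 = 14191 km

14191 km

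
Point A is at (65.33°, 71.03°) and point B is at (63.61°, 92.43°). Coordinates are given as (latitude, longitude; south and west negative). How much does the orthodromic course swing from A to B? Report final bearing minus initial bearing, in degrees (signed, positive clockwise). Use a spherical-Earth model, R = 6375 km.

+19.4°

Initial bearing θ₁ = atan2(sin Δλ cos φ₂, cos φ₁ sin φ₂ − sin φ₁ cos φ₂ cos Δλ) = 90.77°
Final bearing θ₂ = (initial bearing from the destination back to the start) + 180° = 110.12°
Δθ = θ₂ − θ₁ = +19.4°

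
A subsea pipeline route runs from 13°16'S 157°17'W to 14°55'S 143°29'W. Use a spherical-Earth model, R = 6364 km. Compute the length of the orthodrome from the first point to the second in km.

1498 km

cos σ = sin φ₁ sin φ₂ + cos φ₁ cos φ₂ cos Δλ
      = sin(-13.27°)sin(-14.92°) + cos(-13.27°)cos(-14.92°)cos(13.80°) = 0.9724
σ = 13.484° → d = Rσ = 6364·0.23533 = 1498 km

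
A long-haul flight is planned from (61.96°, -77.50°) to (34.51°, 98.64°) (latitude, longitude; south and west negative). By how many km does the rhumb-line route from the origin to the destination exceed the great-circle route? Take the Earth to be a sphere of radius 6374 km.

Great circle: cos σ = sin φ₁ sin φ₂ + cos φ₁ cos φ₂ cos Δλ,  σ = 1.4570 rad → d_gc = 9286.8 km
Rhumb line: Δψ = -0.7451, q = Δφ/Δψ = 0.6430, d_rh = R√(Δφ²+q²Δλ²) = 12964.7 km
Excess = 12964.7 − 9286.8 = 3677.9 ≈ 3678 km

3678 km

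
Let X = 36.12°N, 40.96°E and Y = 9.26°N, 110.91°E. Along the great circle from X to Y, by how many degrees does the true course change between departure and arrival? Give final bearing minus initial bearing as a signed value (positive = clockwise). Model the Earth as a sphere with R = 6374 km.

Initial bearing θ₁ = atan2(sin Δλ cos φ₂, cos φ₁ sin φ₂ − sin φ₁ cos φ₂ cos Δλ) = 94.29°
Final bearing θ₂ = (initial bearing from the destination back to the start) + 180° = 125.30°
Δθ = θ₂ − θ₁ = +31.0°

+31.0°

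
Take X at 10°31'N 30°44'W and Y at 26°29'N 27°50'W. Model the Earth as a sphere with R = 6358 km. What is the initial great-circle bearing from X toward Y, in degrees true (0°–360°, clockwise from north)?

N = sin Δλ·cos φ₂ = +0.0453;  D = cos φ₁ sin φ₂ − sin φ₁ cos φ₂ cos Δλ = +0.2753
initial course = atan2(N, D) = 9.34°

9.3°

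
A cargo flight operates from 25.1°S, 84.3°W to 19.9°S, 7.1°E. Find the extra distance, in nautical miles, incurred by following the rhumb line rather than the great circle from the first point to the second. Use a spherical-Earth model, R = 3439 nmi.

Great circle: cos σ = sin φ₁ sin φ₂ + cos φ₁ cos φ₂ cos Δλ,  σ = 1.4469 rad → d_gc = 4975.9 nmi
Rhumb line: Δψ = +0.0983, q = Δφ/Δψ = 0.9235, d_rh = R√(Δφ²+q²Δλ²) = 5075.7 nmi
Excess = 5075.7 − 4975.9 = 99.8 ≈ 100 nmi

100 nmi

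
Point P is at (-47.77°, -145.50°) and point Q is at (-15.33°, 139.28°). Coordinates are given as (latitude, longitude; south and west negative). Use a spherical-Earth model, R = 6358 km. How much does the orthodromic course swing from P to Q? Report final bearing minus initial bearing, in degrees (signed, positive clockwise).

+45.5°

At departure: θ₁ = atan2(sin Δλ cos φ₂, cos φ₁ sin φ₂ − sin φ₁ cos φ₂ cos Δλ) = 270.28°
At arrival: θ₂ = atan2(sin Δλ cos φ₁, −cos φ₂ sin φ₁ + sin φ₂ cos φ₁ cos Δλ) = 315.82°
Δθ = θ₂ − θ₁ = +45.5°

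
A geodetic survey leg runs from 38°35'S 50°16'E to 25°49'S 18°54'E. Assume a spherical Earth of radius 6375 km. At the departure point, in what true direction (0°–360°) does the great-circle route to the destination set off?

286.5°

θ = atan2( sin Δλ·cos φ₂ ,  cos φ₁ sin φ₂ − sin φ₁ cos φ₂ cos Δλ )
  = atan2(-0.4686, +0.1389) = 286.52°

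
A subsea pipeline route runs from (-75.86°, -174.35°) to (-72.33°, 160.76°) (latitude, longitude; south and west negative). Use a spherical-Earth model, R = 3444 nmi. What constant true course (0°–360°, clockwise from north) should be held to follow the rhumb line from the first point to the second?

Meridional parts: M(φ₁)=-2.0873, M(φ₂)=-1.8615 → ΔM = +0.2257;  Δλ = -0.4344 rad
tan C = Δλ / ΔM = -1.9244 → C = 297.46°

297.5°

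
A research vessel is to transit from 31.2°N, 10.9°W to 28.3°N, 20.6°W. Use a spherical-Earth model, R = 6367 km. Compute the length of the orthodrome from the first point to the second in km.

cos σ = sin φ₁ sin φ₂ + cos φ₁ cos φ₂ cos Δλ
      = sin(31.20°)sin(28.30°) + cos(31.20°)cos(28.30°)cos(-9.70°) = 0.9880
σ = 8.903° → d = Rσ = 6367·0.15538 = 989 km

989 km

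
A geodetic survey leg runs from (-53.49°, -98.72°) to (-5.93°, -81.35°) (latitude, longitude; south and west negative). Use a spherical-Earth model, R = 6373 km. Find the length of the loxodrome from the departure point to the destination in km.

5525 km

Δψ = ln[tan(π/4+φ₂/2)/tan(π/4+φ₁/2)] = +1.0054;  Δφ = +0.8301 rad,  Δλ = +0.3032 rad
q = Δφ/Δψ = 0.8256
d = R·√(Δφ² + q²Δλ²) = 6373·0.86699 = 5525 km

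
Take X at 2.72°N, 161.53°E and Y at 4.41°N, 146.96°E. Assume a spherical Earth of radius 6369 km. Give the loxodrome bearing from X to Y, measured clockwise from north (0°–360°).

276.6°

Meridional parts: M(φ₁)=+0.0475, M(φ₂)=+0.0770 → ΔM = +0.0296;  Δλ = -0.2543 rad
tan C = Δλ / ΔM = -8.6043 → C = 276.63°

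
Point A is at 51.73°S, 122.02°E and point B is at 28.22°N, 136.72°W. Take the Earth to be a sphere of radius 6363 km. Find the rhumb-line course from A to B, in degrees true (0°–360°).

48.3°

Δψ = ln[tan(π/4+φ₂/2)/tan(π/4+φ₁/2)] = +1.5723
Δλ = +1.7673 rad (taken the short way round)
course = atan2(Δλ, Δψ) = 48.34°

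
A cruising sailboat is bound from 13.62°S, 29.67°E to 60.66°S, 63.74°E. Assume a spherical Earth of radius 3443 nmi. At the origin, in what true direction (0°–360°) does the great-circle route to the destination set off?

159.9°

θ = atan2( sin Δλ·cos φ₂ ,  cos φ₁ sin φ₂ − sin φ₁ cos φ₂ cos Δλ )
  = atan2(+0.2745, -0.7516) = 159.94°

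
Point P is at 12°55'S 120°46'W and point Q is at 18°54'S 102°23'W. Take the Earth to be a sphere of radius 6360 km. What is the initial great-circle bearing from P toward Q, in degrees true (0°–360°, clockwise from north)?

111.1°

N = sin Δλ·cos φ₂ = +0.2984;  D = cos φ₁ sin φ₂ − sin φ₁ cos φ₂ cos Δλ = -0.1150
initial course = atan2(N, D) = 111.08°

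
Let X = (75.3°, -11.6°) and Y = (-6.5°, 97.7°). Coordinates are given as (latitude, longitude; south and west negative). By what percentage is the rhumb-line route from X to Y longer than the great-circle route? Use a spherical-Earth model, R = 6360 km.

7.9%

Great circle: σ = 1.7648 rad → d_gc = Rσ = 11224.4 km
Rhumb: Δφ = -1.4277, Δλ = +1.9076, Δψ = -2.1617, q = Δφ/Δψ = 0.6604 → d_rh = R√(Δφ²+q²Δλ²) = 12110.0 km
Excess = (12110.0 − 11224.4) / 11224.4 = 885.6 / 11224.4 = 7.89% ≈ 7.9%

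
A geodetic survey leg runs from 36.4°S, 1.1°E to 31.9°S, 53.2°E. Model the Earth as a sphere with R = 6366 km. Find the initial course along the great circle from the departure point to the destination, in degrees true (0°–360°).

99.8°

θ = atan2( sin Δλ·cos φ₂ ,  cos φ₁ sin φ₂ − sin φ₁ cos φ₂ cos Δλ )
  = atan2(+0.6699, -0.1159) = 99.81°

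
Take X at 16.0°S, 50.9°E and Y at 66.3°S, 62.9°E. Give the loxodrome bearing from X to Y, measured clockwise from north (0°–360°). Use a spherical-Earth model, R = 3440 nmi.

170.7°

Meridional parts: M(φ₁)=-0.2830, M(φ₂)=-1.5615 → ΔM = -1.2785;  Δλ = +0.2094 rad
tan C = Δλ / ΔM = -0.1638 → C = 170.70°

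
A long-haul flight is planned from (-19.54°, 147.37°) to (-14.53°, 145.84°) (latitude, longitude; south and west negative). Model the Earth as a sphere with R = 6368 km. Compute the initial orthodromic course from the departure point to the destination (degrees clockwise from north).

N = sin Δλ·cos φ₂ = -0.0258;  D = cos φ₁ sin φ₂ − sin φ₁ cos φ₂ cos Δλ = +0.0872
initial course = atan2(N, D) = 343.49°

343.5°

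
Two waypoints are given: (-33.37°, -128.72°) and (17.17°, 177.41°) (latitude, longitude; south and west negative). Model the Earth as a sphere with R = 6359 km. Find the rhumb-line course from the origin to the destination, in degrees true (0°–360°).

Meridional parts: M(φ₁)=-0.6184, M(φ₂)=+0.3043 → ΔM = +0.9227;  Δλ = -0.9402 rad
tan C = Δλ / ΔM = -1.0190 → C = 314.46°

314.5°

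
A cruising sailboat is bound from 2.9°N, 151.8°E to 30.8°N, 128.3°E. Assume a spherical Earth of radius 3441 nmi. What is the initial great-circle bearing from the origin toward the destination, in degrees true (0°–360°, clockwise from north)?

N = sin Δλ·cos φ₂ = -0.3425;  D = cos φ₁ sin φ₂ − sin φ₁ cos φ₂ cos Δλ = +0.4715
initial course = atan2(N, D) = 324.01°

324.0°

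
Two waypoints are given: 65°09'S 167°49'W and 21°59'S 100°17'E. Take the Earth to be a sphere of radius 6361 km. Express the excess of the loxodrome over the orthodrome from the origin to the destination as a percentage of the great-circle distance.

6.4%

Great circle: σ = 1.2379 rad → d_gc = Rσ = 7874.4 km
Rhumb: Δφ = +0.7534, Δλ = -1.6040, Δψ = +1.1192, q = Δφ/Δψ = 0.6732 → d_rh = R√(Δφ²+q²Δλ²) = 8374.8 km
Excess = (8374.8 − 7874.4) / 7874.4 = 500.4 / 7874.4 = 6.355% ≈ 6.4%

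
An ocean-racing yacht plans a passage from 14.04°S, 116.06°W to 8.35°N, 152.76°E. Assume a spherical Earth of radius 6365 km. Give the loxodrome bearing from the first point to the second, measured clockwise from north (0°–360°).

283.9°

Meridional parts: M(φ₁)=-0.2475, M(φ₂)=+0.1463 → ΔM = +0.3938;  Δλ = -1.5914 rad
tan C = Δλ / ΔM = -4.0412 → C = 283.90°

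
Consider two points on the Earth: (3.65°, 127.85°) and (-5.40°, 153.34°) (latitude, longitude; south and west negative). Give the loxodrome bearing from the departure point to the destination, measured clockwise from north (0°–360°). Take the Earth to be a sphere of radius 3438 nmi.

Meridional parts: M(φ₁)=+0.0637, M(φ₂)=-0.0944 → ΔM = -0.1581;  Δλ = +0.4449 rad
tan C = Δλ / ΔM = -2.8133 → C = 109.57°

109.6°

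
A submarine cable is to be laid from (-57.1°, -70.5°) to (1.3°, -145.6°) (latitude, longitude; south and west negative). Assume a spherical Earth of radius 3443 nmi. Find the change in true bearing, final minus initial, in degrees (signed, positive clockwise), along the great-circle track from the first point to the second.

At departure: θ₁ = atan2(sin Δλ cos φ₂, cos φ₁ sin φ₂ − sin φ₁ cos φ₂ cos Δλ) = 283.29°
At arrival: θ₂ = atan2(sin Δλ cos φ₁, −cos φ₂ sin φ₁ + sin φ₂ cos φ₁ cos Δλ) = 328.08°
Δθ = θ₂ − θ₁ = +44.8°

+44.8°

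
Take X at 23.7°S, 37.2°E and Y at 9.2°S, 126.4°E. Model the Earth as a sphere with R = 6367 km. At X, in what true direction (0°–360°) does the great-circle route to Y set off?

98.1°

N = sin Δλ·cos φ₂ = +0.9870;  D = cos φ₁ sin φ₂ − sin φ₁ cos φ₂ cos Δλ = -0.1409
initial course = atan2(N, D) = 98.12°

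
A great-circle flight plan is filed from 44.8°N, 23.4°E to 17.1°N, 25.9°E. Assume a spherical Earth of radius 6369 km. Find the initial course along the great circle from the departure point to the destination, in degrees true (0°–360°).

174.9°

θ = atan2( sin Δλ·cos φ₂ ,  cos φ₁ sin φ₂ − sin φ₁ cos φ₂ cos Δλ )
  = atan2(+0.0417, -0.4642) = 174.87°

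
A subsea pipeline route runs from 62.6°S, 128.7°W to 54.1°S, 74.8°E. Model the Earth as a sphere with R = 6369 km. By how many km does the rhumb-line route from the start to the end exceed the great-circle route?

2249 km

Great circle: cos σ = sin φ₁ sin φ₂ + cos φ₁ cos φ₂ cos Δλ,  σ = 1.0796 rad → d_gc = 6875.8 km
Rhumb line: Δψ = +0.2844, q = Δφ/Δψ = 0.5217, d_rh = R√(Δφ²+q²Δλ²) = 9124.8 km
Excess = 9124.8 − 6875.8 = 2249.0 ≈ 2249 km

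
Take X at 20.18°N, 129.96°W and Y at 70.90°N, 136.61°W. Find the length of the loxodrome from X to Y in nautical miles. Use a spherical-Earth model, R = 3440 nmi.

3055 nmi

Δψ = ln[tan(π/4+φ₂/2)/tan(π/4+φ₁/2)] = +1.4226;  Δφ = +0.8852 rad,  Δλ = -0.1161 rad
q = Δφ/Δψ = 0.6222
d = R·√(Δφ² + q²Δλ²) = 3440·0.88817 = 3055 nmi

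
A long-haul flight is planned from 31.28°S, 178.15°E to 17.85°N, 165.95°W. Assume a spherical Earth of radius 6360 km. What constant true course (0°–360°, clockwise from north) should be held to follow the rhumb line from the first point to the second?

17.3°

Meridional parts: M(φ₁)=-0.5753, M(φ₂)=+0.3167 → ΔM = +0.8920;  Δλ = +0.2775 rad
tan C = Δλ / ΔM = +0.3111 → C = 17.28°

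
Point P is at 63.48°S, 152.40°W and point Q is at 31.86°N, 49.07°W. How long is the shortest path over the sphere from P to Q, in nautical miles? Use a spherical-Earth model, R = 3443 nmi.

cos σ = sin φ₁ sin φ₂ + cos φ₁ cos φ₂ cos Δλ
      = sin(-63.48°)sin(31.86°) + cos(-63.48°)cos(31.86°)cos(103.33°) = -0.5597
σ = 124.038° → d = Rσ = 3443·2.16487 = 7454 nmi

7454 nmi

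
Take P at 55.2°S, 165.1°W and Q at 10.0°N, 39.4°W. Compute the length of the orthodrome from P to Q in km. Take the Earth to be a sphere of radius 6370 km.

Haversine: a = sin²(Δφ/2)+cos φ₁ cos φ₂ sin²(Δλ/2) = 0.73528;  σ = 2·atan2(√a,√(1−a))
σ = 118.071° → d = Rσ = 6370·2.06073 = 13127 km

13127 km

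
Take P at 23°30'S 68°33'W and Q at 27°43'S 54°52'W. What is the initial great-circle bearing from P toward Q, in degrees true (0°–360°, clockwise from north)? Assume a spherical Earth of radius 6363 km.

N = sin Δλ·cos φ₂ = +0.2094;  D = cos φ₁ sin φ₂ − sin φ₁ cos φ₂ cos Δλ = -0.0835
initial course = atan2(N, D) = 111.75°

111.7°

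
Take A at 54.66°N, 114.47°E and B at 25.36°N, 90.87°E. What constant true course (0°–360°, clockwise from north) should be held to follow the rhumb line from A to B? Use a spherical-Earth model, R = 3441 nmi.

Meridional parts: M(φ₁)=+1.1439, M(φ₂)=+0.4578 → ΔM = -0.6861;  Δλ = -0.4119 rad
tan C = Δλ / ΔM = +0.6003 → C = 210.98°

211.0°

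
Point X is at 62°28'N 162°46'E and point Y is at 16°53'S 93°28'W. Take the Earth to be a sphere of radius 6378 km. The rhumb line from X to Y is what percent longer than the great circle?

Great circle: σ = 1.9421 rad → d_gc = Rσ = 12386.5 km
Rhumb: Δφ = -1.3849, Δλ = +1.8111, Δψ = -1.7055, q = Δφ/Δψ = 0.8120 → d_rh = R√(Δφ²+q²Δλ²) = 12884.2 km
Excess = (12884.2 − 12386.5) / 12386.5 = 497.7 / 12386.5 = 4.02% ≈ 4.0%

4.0%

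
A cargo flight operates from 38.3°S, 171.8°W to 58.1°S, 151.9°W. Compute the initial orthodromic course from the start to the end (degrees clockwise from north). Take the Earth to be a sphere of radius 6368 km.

N = sin Δλ·cos φ₂ = +0.1799;  D = cos φ₁ sin φ₂ − sin φ₁ cos φ₂ cos Δλ = -0.3583
initial course = atan2(N, D) = 153.34°

153.3°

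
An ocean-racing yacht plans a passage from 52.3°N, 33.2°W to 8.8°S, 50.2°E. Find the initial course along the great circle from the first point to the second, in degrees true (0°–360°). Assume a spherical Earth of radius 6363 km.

θ = atan2( sin Δλ·cos φ₂ ,  cos φ₁ sin φ₂ − sin φ₁ cos φ₂ cos Δλ )
  = atan2(+0.9817, -0.1834) = 100.58°

100.6°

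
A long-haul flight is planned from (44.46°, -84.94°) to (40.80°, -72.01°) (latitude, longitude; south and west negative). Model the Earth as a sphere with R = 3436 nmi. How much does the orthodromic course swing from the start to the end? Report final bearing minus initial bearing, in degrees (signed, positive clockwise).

+8.8°

Initial bearing θ₁ = atan2(sin Δλ cos φ₂, cos φ₁ sin φ₂ − sin φ₁ cos φ₂ cos Δλ) = 106.57°
Final bearing θ₂ = (initial bearing from the destination back to the start) + 180° = 115.35°
Δθ = θ₂ − θ₁ = +8.8°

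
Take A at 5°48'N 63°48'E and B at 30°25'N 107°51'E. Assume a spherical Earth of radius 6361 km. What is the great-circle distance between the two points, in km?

cos σ = sin φ₁ sin φ₂ + cos φ₁ cos φ₂ cos Δλ
      = sin(5.80°)sin(30.42°) + cos(5.80°)cos(30.42°)cos(44.05°) = 0.6678
σ = 48.102° → d = Rσ = 6361·0.83954 = 5340 km

5340 km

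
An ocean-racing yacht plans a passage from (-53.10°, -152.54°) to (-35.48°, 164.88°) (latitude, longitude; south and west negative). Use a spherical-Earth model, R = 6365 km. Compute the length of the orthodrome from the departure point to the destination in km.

3832 km

Haversine: a = sin²(Δφ/2)+cos φ₁ cos φ₂ sin²(Δλ/2) = 0.08792;  σ = 2·atan2(√a,√(1−a))
σ = 34.496° → d = Rσ = 6365·0.60206 = 3832 km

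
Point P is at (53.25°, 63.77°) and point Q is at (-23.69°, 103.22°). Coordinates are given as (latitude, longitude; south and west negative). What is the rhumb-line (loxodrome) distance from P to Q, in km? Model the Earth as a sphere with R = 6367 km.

9378 km

Δψ = ln[tan(π/4+φ₂/2)/tan(π/4+φ₁/2)] = -1.5279;  Δφ = -1.3429 rad,  Δλ = +0.6885 rad
q = Δφ/Δψ = 0.8789
d = R·√(Δφ² + q²Δλ²) = 6367·1.47291 = 9378 km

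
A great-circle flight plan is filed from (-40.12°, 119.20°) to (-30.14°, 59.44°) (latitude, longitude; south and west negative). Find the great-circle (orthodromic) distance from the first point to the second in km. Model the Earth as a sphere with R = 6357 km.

Haversine: a = sin²(Δφ/2)+cos φ₁ cos φ₂ sin²(Δλ/2) = 0.17170;  σ = 2·atan2(√a,√(1−a))
σ = 48.958° → d = Rσ = 6357·0.85448 = 5432 km

5432 km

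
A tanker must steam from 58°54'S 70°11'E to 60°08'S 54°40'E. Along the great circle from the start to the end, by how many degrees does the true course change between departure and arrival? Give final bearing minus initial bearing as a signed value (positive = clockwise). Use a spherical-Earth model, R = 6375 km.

Initial bearing θ₁ = atan2(sin Δλ cos φ₂, cos φ₁ sin φ₂ − sin φ₁ cos φ₂ cos Δλ) = 254.45°
Final bearing θ₂ = (initial bearing from the destination back to the start) + 180° = 267.85°
Δθ = θ₂ − θ₁ = +13.4°

+13.4°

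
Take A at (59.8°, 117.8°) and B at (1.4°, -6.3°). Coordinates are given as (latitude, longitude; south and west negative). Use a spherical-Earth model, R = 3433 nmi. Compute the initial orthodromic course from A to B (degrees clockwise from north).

N = sin Δλ·cos φ₂ = -0.8278;  D = cos φ₁ sin φ₂ − sin φ₁ cos φ₂ cos Δλ = +0.4967
initial course = atan2(N, D) = 300.96°

301.0°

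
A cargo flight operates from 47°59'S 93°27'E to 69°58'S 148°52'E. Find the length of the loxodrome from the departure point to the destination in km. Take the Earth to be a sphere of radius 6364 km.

3900 km

Δψ = ln[tan(π/4+φ₂/2)/tan(π/4+φ₁/2)] = -0.7767;  Δφ = -0.3837 rad,  Δλ = +0.9672 rad
q = Δφ/Δψ = 0.4940
d = R·√(Δφ² + q²Δλ²) = 6364·0.61278 = 3900 km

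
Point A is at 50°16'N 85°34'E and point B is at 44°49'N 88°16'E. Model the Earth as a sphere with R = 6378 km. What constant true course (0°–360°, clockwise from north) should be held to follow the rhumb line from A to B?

161.5°

Δψ = ln[tan(π/4+φ₂/2)/tan(π/4+φ₁/2)] = -0.1411
Δλ = +0.0471 rad (taken the short way round)
course = atan2(Δλ, Δψ) = 161.53°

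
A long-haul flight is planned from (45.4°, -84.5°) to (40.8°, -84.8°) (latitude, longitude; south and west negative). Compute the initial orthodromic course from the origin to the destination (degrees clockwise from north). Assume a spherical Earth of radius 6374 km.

N = sin Δλ·cos φ₂ = -0.0040;  D = cos φ₁ sin φ₂ − sin φ₁ cos φ₂ cos Δλ = -0.0802
initial course = atan2(N, D) = 182.83°

182.8°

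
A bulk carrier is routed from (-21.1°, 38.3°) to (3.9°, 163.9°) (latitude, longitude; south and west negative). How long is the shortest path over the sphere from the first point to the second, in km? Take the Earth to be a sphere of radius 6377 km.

cos σ = sin φ₁ sin φ₂ + cos φ₁ cos φ₂ cos Δλ
      = sin(-21.10°)sin(3.90°) + cos(-21.10°)cos(3.90°)cos(125.60°) = -0.5663
σ = 124.494° → d = Rσ = 6377·2.17283 = 13856 km

13856 km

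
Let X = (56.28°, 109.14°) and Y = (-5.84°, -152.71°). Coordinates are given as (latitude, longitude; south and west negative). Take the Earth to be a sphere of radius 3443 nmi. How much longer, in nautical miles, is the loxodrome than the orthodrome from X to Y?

216 nmi

Great circle: cos σ = sin φ₁ sin φ₂ + cos φ₁ cos φ₂ cos Δλ,  σ = 1.7344 rad → d_gc = 5971.7 nmi
Rhumb line: Δψ = -1.2959, q = Δφ/Δψ = 0.8366, d_rh = R√(Δφ²+q²Δλ²) = 6187.3 nmi
Excess = 6187.3 − 5971.7 = 215.6 ≈ 216 nmi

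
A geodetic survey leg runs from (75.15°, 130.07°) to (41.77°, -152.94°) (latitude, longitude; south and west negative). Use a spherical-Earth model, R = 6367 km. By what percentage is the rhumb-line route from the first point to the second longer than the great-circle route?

Great circle: σ = 0.8135 rad → d_gc = Rσ = 5179.9 km
Rhumb: Δφ = -0.5826, Δλ = +1.3437, Δψ = -1.2340, q = Δφ/Δψ = 0.4721 → d_rh = R√(Δφ²+q²Δλ²) = 5484.1 km
Excess = (5484.1 − 5179.9) / 5179.9 = 304.2 / 5179.9 = 5.87% ≈ 5.9%

5.9%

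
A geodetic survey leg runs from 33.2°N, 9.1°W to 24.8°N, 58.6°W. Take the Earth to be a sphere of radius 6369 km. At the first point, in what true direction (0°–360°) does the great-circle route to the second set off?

N = sin Δλ·cos φ₂ = -0.6903;  D = cos φ₁ sin φ₂ − sin φ₁ cos φ₂ cos Δλ = +0.0282
initial course = atan2(N, D) = 272.34°

272.3°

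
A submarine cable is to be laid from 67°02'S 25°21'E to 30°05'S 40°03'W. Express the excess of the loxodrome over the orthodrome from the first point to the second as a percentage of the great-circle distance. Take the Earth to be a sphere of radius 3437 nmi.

3.4%

Great circle: σ = 0.9247 rad → d_gc = Rσ = 3178.2 nmi
Rhumb: Δφ = +0.6449, Δλ = -1.1414, Δψ = +1.0428, q = Δφ/Δψ = 0.6184 → d_rh = R√(Δφ²+q²Δλ²) = 3286.2 nmi
Excess = (3286.2 − 3178.2) / 3178.2 = 108.0 / 3178.2 = 3.40% ≈ 3.4%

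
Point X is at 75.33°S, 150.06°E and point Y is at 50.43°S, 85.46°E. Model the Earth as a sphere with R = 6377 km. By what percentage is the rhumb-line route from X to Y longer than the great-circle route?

4.4%

Great circle: σ = 0.6182 rad → d_gc = Rσ = 3942.3 km
Rhumb: Δφ = +0.4346, Δλ = -1.1275, Δψ = +1.0277, q = Δφ/Δψ = 0.4229 → d_rh = R√(Δφ²+q²Δλ²) = 4114.0 km
Excess = (4114.0 − 3942.3) / 3942.3 = 171.7 / 3942.3 = 4.36% ≈ 4.4%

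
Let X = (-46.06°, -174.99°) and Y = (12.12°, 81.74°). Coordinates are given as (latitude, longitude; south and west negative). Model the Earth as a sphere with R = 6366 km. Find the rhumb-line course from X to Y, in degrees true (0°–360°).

Δψ = ln[tan(π/4+φ₂/2)/tan(π/4+φ₁/2)] = +1.1209
Δλ = -1.8024 rad (taken the short way round)
course = atan2(Δλ, Δψ) = 301.88°

301.9°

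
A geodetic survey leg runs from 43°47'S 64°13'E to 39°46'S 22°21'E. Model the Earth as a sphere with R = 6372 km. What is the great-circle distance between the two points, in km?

cos σ = sin φ₁ sin φ₂ + cos φ₁ cos φ₂ cos Δλ
      = sin(-43.78°)sin(-39.77°) + cos(-43.78°)cos(-39.77°)cos(-41.87°) = 0.8559
σ = 31.144° → d = Rσ = 6372·0.54357 = 3464 km

3464 km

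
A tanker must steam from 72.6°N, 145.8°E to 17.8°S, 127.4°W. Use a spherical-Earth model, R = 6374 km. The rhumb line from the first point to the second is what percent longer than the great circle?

Great circle: σ = 1.8502 rad → d_gc = Rσ = 11793.4 km
Rhumb: Δφ = -1.5778, Δλ = +1.5149, Δψ = -2.1930, q = Δφ/Δψ = 0.7195 → d_rh = R√(Δφ²+q²Δλ²) = 12223.1 km
Excess = (12223.1 − 11793.4) / 11793.4 = 429.7 / 11793.4 = 3.64% ≈ 3.6%

3.6%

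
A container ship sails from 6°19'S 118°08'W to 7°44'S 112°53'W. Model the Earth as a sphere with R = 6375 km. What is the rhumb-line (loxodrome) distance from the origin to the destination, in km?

Rhumb course C = atan2(Δλ, Δψ) with Δψ = ln[tan(π/4+φ₂/2)/tan(π/4+φ₁/2)] = -0.0249, Δλ = +0.0916 → C = 105.21°
d = R·|Δφ| / |cos C| = 6375·0.02473 / 0.26236 = 601 km

601 km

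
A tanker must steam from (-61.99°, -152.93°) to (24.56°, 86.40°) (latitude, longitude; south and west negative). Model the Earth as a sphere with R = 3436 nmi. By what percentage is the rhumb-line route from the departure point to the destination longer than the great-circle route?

Great circle: σ = 2.1955 rad → d_gc = Rσ = 7543.7 nmi
Rhumb: Δφ = +1.5106, Δλ = -2.1061, Δψ = +1.8310, q = Δφ/Δψ = 0.8250 → d_rh = R√(Δφ²+q²Δλ²) = 7910.8 nmi
Excess = (7910.8 − 7543.7) / 7543.7 = 367.1 / 7543.7 = 4.87% ≈ 4.9%

4.9%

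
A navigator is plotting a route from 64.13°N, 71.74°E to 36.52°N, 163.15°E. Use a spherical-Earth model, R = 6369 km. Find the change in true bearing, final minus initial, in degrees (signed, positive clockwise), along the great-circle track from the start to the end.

At departure: θ₁ = atan2(sin Δλ cos φ₂, cos φ₁ sin φ₂ − sin φ₁ cos φ₂ cos Δλ) = 70.95°
At arrival: θ₂ = atan2(sin Δλ cos φ₁, −cos φ₂ sin φ₁ + sin φ₂ cos φ₁ cos Δλ) = 149.12°
Δθ = θ₂ − θ₁ = +78.2°

+78.2°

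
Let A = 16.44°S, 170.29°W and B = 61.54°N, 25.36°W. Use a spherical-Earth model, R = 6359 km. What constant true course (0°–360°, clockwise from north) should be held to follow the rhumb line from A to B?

Meridional parts: M(φ₁)=-0.2910, M(φ₂)=+1.3720 → ΔM = +1.6630;  Δλ = +2.5295 rad
tan C = Δλ / ΔM = +1.5211 → C = 56.68°

56.7°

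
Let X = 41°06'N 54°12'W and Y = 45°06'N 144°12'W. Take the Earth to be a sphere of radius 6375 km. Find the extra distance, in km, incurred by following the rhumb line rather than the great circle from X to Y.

Great circle: cos σ = sin φ₁ sin φ₂ + cos φ₁ cos φ₂ cos Δλ,  σ = 1.0864 rad → d_gc = 6926.0 km
Rhumb line: Δψ = +0.0957, q = Δφ/Δψ = 0.7298, d_rh = R√(Δφ²+q²Δλ²) = 7321.2 km
Excess = 7321.2 − 6926.0 = 395.2 ≈ 395 km

395 km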